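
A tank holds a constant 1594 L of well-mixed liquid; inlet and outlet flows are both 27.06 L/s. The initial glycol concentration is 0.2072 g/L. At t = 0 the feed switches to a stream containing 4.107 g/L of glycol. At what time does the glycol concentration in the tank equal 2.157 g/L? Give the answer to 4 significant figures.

40.83 s

Transient balance on the dissolved component: V dC/dt = Q(C_in − C), so τ = V/Q = 58.9061 s.
C(t) = C_in + (C₀ − C_in) e^(−t/τ). Set C = 2.157 and solve for t:
e^(−t/τ) = (C − C_in)/(C₀ − C_in) = (2.157 − 4.107)/(0.2072 − 4.107) = 0.500026
t = −τ ln(…) = 58.9061 × 0.693096 = 40.8276 s.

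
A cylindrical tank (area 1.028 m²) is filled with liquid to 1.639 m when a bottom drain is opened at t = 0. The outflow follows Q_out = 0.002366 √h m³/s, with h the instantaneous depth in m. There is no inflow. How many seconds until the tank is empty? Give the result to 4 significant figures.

1112 s

Accumulation of liquid (constant cross-section A): A dh/dt = −0.002366 √h.
This is separable: 2 d(√h)/dt = −0.002366/A, so √h = √h₀ − (0.002366/(2A)) t.
Tank is empty when √h = 0: t_empty = 2A√h₀/0.002366.
t_empty = 2·1.028·√1.639/0.002366 = 2.05600·1.28023/0.002366 = 1112.49 s.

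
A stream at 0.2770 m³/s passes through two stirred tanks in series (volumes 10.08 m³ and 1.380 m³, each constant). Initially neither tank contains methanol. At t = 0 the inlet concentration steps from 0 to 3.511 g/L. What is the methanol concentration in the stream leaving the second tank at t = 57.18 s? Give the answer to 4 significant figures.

2.666 g/L

Time constants: τᵢ = Vᵢ/Q for each well-mixed tank.
τ₁ = 10.08/0.2770 = 36.3899 s; τ₂ = 1.380/0.2770 = 4.98195 s.
Tank 1: C₁ = C_in(1 − e^(−t/τ₁)). Tank 2 (τ₁ ≠ τ₂): C₂ = C_in[1 − (τ₁ e^(−t/τ₁) − τ₂ e^(−t/τ₂))/(τ₁ − τ₂)].
At t = 57.18: e^(−t/τ₁) = 0.207772, e^(−t/τ₂) = 1.03613e-05.
C₂ = 3.511·[1 − (36.3899·0.207772 − 4.98195·1.03613e-05)/(31.4079)] = 3.511·0.759273 = 2.66581 g/L.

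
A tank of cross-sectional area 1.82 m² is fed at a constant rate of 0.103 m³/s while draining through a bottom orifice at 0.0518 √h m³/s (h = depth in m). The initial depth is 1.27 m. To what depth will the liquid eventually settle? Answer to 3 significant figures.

3.95 m

Level balance: A dh/dt = 0.103 − 0.0518 √h. Setting dh/dt = 0:
Q_in = 0.0518 √h_ss ⇒ √h_ss = 0.103/0.0518 = 1.9884.
h_ss = 1.9884² = 3.9538 m. (Since h₀ = 1.27 m < h_ss, the level will rise toward this value.)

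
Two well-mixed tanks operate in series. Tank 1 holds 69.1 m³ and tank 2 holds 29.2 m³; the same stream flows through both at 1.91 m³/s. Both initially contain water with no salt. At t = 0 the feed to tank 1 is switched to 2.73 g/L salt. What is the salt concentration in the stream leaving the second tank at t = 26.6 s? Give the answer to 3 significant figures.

Each tank obeys Vᵢ dCᵢ/dt = Q(Cᵢ₋₁ − Cᵢ), so τᵢ = Vᵢ/Q.
τ₁ = 69.1/1.91 = 36.178 s; τ₂ = 29.2/1.91 = 15.288 s.
Tank 1: C₁ = C_in(1 − e^(−t/τ₁)). Tank 2 (τ₁ ≠ τ₂): C₂ = C_in[1 − (τ₁ e^(−t/τ₁) − τ₂ e^(−t/τ₂))/(τ₁ − τ₂)].
At t = 26.6: e^(−t/τ₁) = 0.47938, e^(−t/τ₂) = 0.17553.
C₂ = 2.73·[1 − (36.178·0.47938 − 15.288·0.17553)/(20.890)] = 2.73·0.29825 = 0.81422 g/L.

0.814 g/L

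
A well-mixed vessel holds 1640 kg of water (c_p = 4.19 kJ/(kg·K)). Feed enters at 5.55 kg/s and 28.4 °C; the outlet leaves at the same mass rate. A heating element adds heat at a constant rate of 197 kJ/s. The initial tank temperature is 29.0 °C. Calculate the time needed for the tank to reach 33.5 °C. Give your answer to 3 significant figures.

251 s

First-law balance (no shaft work): M c_p dT/dt = ṁ c_p (T_in − T) + 197.
τ = M/ṁ = 295.50 s; T_ss = T_in + Q̇/(ṁ c_p) = 36.871 °C.
T(t) = T_ss + (T₀ − T_ss) e^(−t/τ). Set T = 33.5:
e^(−t/τ) = (33.5 − 36.871)/(29.0 − 36.871) = 0.42832
t = −295.50 · ln(0.42832) = 250.55 s.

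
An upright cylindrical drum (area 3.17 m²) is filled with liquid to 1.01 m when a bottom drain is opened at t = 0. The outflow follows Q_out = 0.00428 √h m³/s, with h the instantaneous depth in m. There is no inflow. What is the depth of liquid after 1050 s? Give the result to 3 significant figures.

A dh/dt = −Q_out = −0.00428 √h.
Separate and integrate: 2(√h − √h₀) = −(0.00428/A) t.
√h = √1.01 − 0.00428·1050/(2·3.17) = 1.0050 − 0.70883 = 0.29615.
h = 0.29615² = 0.087708 m.

0.0877 m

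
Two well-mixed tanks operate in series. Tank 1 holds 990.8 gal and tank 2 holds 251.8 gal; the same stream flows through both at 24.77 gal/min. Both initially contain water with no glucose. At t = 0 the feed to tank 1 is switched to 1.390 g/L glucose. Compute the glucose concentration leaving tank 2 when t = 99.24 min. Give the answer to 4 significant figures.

1.234 g/L

Species balance on tank i: dCᵢ/dt = (Cᵢ₋₁ − Cᵢ)/τᵢ with τᵢ = Vᵢ/Q.
τ₁ = 990.8/24.77 = 40.0000 min; τ₂ = 251.8/24.77 = 10.1655 min.
Solving the cascade with C₁(0)=C₂(0)=0 gives C₂(t) = C_in[1 − (τ₁ e^(−t/τ₁) − τ₂ e^(−t/τ₂))/(τ₁ − τ₂)].
At t = 99.24: e^(−t/τ₁) = 0.0836595, e^(−t/τ₂) = 5.75757e-05.
C₂ = 1.390·[1 − (40.0000·0.0836595 − 10.1655·5.75757e-05)/(29.8345)] = 1.390·0.887855 = 1.23412 g/L.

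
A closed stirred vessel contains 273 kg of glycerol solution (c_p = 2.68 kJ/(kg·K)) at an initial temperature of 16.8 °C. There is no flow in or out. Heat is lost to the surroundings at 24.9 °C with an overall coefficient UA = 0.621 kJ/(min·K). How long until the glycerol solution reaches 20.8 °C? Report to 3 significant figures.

Energy balance: M c_p dT/dt = −UA(T − T_amb).
τ = M c_p/UA = 1178.2 min; T_ss = T_amb = 24.900 °C.
T(t) = T_ss + (T₀ − T_ss)e^(−t/τ); set T = 20.8:
t = −τ ln[(T − T_ss)/(T₀ − T_ss)] = −1178.2 · ln(0.50617) = 802.19 min.

802 min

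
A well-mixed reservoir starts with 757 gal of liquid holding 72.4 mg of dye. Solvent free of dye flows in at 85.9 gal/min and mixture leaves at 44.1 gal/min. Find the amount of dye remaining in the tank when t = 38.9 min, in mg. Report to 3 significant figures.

Total volume: dV/dt = Q_in − Q_out = 41.800 gal/min, so V(t) = 757 + 41.800 t and V(38.9) = 2383.0 gal.
No dye enters, so dm/dt = −Q_out · (m/V).
dm/m = −Q_out dt/(V₀ + 41.800 t); integrating gives ln(m/m₀) = −(Q_out/(Q_in−Q_out)) ln(V/V₀).
m = m₀ (V₀/V)^(Q_out/(Q_in−Q_out)) = 72.4 × (757/2383.0)^(1.0550) = 21.593 mg.

21.6 mg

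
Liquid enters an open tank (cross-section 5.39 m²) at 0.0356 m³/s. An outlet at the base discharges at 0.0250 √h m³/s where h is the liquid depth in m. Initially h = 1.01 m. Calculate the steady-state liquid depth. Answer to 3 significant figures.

2.03 m

Unsteady balance on liquid volume: A dh/dt = Q_in − 0.0250 √h. At steady state dh/dt = 0:
Q_in = 0.0250 √h_ss ⇒ √h_ss = 0.0356/0.0250 = 1.4240.
h_ss = 1.4240² = 2.0278 m. (Since h₀ = 1.01 m < h_ss, the level will rise toward this value.)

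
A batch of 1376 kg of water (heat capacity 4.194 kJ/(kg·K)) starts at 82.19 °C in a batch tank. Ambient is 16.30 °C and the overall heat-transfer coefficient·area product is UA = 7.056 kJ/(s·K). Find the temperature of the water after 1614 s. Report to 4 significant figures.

25.46 °C

Lumped-capacitance energy balance: M c_p dT/dt = UA(T_amb − T).
dT/dt = (T_ss − T)/τ with T_ss = T_amb = 16.3000 °C, τ = M c_p/UA = 1376·4.194/7.056 = 817.878 s.
Solution: T(t) = T_ss + (T₀ − T_ss) e^(−t/τ).
T(1614) = 16.3000 + (65.8900)·0.138983 = 25.4576 °C.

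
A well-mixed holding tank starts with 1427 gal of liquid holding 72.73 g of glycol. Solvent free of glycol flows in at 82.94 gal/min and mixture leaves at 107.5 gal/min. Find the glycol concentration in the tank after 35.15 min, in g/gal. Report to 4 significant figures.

0.002214 g/gal

Let m(t) be the amount of glycol. Volume: V(t) = V₀ + (Q_in − Q_out) t = 1427 − 24.5600 t; V(35.15) = 563.716 gal.
No glycol enters, so dm/dt = −Q_out · (m/V).
dm/m = −Q_out dt/(V₀ − 24.5600 t); integrating gives ln(m/m₀) = −(Q_out/(Q_in−Q_out)) ln(V/V₀).
m = m₀ (V₀/V)^(Q_out/(Q_in−Q_out)) = 72.73 × (1427/563.716)^(-4.37704) = 1.24789 g.
C = m/V = 1.24789/563.716 = 0.00221369 g/gal.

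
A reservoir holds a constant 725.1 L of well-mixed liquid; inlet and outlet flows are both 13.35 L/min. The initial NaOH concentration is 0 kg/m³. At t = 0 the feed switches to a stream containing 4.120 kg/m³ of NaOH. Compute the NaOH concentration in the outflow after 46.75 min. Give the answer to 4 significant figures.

2.378 kg/m³

Accumulation = in − out for the solute gives V dC/dt = Q(C_in − C).
So dC/dt = (C_in − C)/τ with τ = V/Q = 725.1/13.35 = 54.3146 min.
Solution: C(t) = C_in + (C₀ − C_in) e^(−t/τ).
C(46.75) = 4.120 + (0 − 4.120)·e^(−46.75/54.3146) = 4.120 + (-4.12000)·0.422855 = 2.37784 kg/m³.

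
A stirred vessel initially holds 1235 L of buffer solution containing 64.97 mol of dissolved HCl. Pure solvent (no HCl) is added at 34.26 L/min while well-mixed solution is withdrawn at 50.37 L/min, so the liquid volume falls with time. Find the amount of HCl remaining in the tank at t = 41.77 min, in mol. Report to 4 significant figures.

5.544 mol

Let m(t) be the amount of HCl. Volume: V(t) = V₀ + (Q_in − Q_out) t = 1235 − 16.1100 t; V(41.77) = 562.085 L.
Solute balance: dm/dt = 0 − Q_out C = −Q_out m/V(t).
Separate: dm/m = −Q_out dt/V(t) ⇒ ln(m/m₀) = −(Q_out/(Q_in−Q_out)) ln(V/V₀).
m = m₀ (V₀/V)^(Q_out/(Q_in−Q_out)) = 64.97 × (1235/562.085)^(-3.12663) = 5.54407 mol.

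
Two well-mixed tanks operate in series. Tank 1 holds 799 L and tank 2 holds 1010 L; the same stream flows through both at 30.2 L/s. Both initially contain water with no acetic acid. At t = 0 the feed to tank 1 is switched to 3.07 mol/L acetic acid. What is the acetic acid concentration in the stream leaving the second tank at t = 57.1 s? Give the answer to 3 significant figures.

Time constants: τᵢ = Vᵢ/Q for each well-mixed tank.
τ₁ = 799/30.2 = 26.457 s; τ₂ = 1010/30.2 = 33.444 s.
Solving the cascade with C₁(0)=C₂(0)=0 gives C₂(t) = C_in[1 − (τ₁ e^(−t/τ₁) − τ₂ e^(−t/τ₂))/(τ₁ − τ₂)].
At t = 57.1: e^(−t/τ₁) = 0.11553, e^(−t/τ₂) = 0.18135.
C₂ = 3.07·[1 − (26.457·0.11553 − 33.444·0.18135)/(-6.9868)] = 3.07·0.56943 = 1.7481 mol/L.

1.75 mol/L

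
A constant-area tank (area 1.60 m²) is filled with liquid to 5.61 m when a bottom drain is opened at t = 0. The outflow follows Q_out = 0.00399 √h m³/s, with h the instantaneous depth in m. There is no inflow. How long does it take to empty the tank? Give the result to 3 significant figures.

1900 s

Unsteady balance on liquid volume: A dh/dt = −0.00399 √h.
∫ h^(−1/2) dh = −(0.00399/A) ∫ dt, giving 2√h = 2√h₀ − (0.00399/A) t.
Set h = 0: 2√h₀ = (0.00399/A) t_empty ⇒ t_empty = 2A√h₀/0.00399.
t_empty = 2·1.60·√5.61/0.00399 = 3.2000·2.3685/0.00399 = 1899.6 s.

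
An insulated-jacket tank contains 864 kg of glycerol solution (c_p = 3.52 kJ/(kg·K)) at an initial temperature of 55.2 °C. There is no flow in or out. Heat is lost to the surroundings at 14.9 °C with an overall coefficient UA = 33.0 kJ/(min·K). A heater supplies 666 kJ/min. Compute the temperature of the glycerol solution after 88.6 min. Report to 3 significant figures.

42.8 °C

Heat balance on the well-mixed liquid: M c_p dT/dt = −UA(T − T_amb) + Q̇.
dT/dt = (T_ss − T)/τ with T_ss = T_amb + Q̇/UA = 14.9 + 666/33.0 = 35.082 °C, τ = M c_p/UA = 864·3.52/33.0 = 92.160 min.
This is linear first-order; T(t) = T_ss + (T₀ − T_ss) e^(−t/τ).
T(88.6) = 35.082 + (20.118)·0.38237 = 42.774 °C.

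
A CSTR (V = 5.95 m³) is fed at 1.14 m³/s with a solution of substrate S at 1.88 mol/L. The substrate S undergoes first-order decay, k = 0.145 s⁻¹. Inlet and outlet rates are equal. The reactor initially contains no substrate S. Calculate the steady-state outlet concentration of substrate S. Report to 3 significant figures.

1.07 mol/L

Accumulation = in − out − consumed: V dC/dt = Q C_in − Q C − k V C.
Steady state (dC/dt = 0): C_ss = Q C_in/(Q + kV) = C_in/(1 + kV/Q).
C_ss = 1.14·1.88/(1.14 + 0.145·5.95) = 2.1432/2.0027 = 1.0701 mol/L.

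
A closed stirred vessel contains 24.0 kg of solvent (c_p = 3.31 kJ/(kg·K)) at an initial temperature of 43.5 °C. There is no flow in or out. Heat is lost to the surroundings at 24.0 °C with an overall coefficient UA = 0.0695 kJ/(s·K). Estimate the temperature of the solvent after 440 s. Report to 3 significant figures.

Lumped-capacitance energy balance: M c_p dT/dt = UA(T_amb − T).
dT/dt = (T_ss − T)/τ with T_ss = T_amb = 24.000 °C, τ = M c_p/UA = 24.0·3.31/0.0695 = 1143.0 s.
Solution: T(t) = T_ss + (T₀ − T_ss) e^(−t/τ).
T(440) = 24.000 + (19.500)·0.68049 = 37.270 °C.

37.3 °C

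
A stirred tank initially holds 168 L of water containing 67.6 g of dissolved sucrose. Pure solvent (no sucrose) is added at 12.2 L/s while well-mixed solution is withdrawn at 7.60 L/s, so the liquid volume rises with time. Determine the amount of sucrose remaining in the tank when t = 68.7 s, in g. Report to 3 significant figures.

11.8 g

Let m(t) be the amount of sucrose. Volume: V(t) = V₀ + (Q_in − Q_out) t = 168 + 4.6000 t; V(68.7) = 484.02 L.
Solute balance: dm/dt = 0 − Q_out C = −Q_out m/V(t).
Separate: dm/m = −Q_out dt/V(t) ⇒ ln(m/m₀) = −(Q_out/(Q_in−Q_out)) ln(V/V₀).
m = m₀ (V₀/V)^(Q_out/(Q_in−Q_out)) = 67.6 × (168/484.02)^(1.6522) = 11.767 g.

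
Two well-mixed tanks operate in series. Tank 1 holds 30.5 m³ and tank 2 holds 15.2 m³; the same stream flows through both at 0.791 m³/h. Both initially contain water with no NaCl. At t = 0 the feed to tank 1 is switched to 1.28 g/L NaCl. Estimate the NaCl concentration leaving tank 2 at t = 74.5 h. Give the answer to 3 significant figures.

0.937 g/L

Species balance on tank i: dCᵢ/dt = (Cᵢ₋₁ − Cᵢ)/τᵢ with τᵢ = Vᵢ/Q.
τ₁ = 30.5/0.791 = 38.559 h; τ₂ = 15.2/0.791 = 19.216 h.
Solving the cascade with C₁(0)=C₂(0)=0 gives C₂(t) = C_in[1 − (τ₁ e^(−t/τ₁) − τ₂ e^(−t/τ₂))/(τ₁ − τ₂)].
At t = 74.5: e^(−t/τ₁) = 0.14484, e^(−t/τ₂) = 0.020714.
C₂ = 1.28·[1 − (38.559·0.14484 − 19.216·0.020714)/(19.343)] = 1.28·0.73184 = 0.93676 g/L.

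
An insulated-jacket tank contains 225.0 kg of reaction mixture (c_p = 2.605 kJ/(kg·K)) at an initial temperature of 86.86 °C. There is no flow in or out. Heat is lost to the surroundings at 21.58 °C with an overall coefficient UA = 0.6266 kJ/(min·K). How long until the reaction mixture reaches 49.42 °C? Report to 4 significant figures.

797.2 min

First-law balance (no shaft work): M c_p dT/dt = −UA(T − T_amb).
τ = M c_p/UA = 935.405 min; T_ss = T_amb = 21.5800 °C.
T(t) = T_ss + (T₀ − T_ss)e^(−t/τ); set T = 49.42:
t = −τ ln[(T − T_ss)/(T₀ − T_ss)] = −935.405 · ln(0.426471) = 797.164 min.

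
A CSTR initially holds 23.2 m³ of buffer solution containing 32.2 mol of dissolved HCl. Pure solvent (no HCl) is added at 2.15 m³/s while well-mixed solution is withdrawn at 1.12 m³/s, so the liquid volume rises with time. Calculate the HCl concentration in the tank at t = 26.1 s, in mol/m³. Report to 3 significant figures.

Let m(t) be the amount of HCl. Volume: V(t) = V₀ + (Q_in − Q_out) t = 23.2 + 1.0300 t; V(26.1) = 50.083 m³.
No HCl enters, so dm/dt = −Q_out · (m/V).
dm/m = −Q_out dt/(V₀ + 1.0300 t); integrating gives ln(m/m₀) = −(Q_out/(Q_in−Q_out)) ln(V/V₀).
m = m₀ (V₀/V)^(Q_out/(Q_in−Q_out)) = 32.2 × (23.2/50.083)^(1.0874) = 13.946 mol.
C = m/V = 13.946/50.083 = 0.27846 mol/m³.

0.278 mol/m³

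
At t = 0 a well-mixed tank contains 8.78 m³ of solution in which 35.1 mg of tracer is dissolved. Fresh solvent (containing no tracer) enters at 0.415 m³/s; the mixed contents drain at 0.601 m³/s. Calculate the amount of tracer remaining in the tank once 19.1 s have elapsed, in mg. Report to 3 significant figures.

6.57 mg

Total volume: dV/dt = Q_in − Q_out = -0.18600 m³/s, so V(t) = 8.78 − 0.18600 t and V(19.1) = 5.2274 m³.
Solute balance: dm/dt = 0 − Q_out C = −Q_out m/V(t).
Separate: dm/m = −Q_out dt/V(t) ⇒ ln(m/m₀) = −(Q_out/(Q_in−Q_out)) ln(V/V₀).
m = m₀ (V₀/V)^(Q_out/(Q_in−Q_out)) = 35.1 × (8.78/5.2274)^(-3.2312) = 6.5708 mg.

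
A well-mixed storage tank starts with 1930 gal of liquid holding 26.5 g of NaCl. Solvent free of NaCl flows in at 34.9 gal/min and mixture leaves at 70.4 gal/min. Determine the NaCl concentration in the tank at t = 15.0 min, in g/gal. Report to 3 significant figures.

0.0100 g/gal

Total volume: dV/dt = Q_in − Q_out = -35.500 gal/min, so V(t) = 1930 − 35.500 t and V(15.0) = 1397.5 gal.
Solute balance: dm/dt = 0 − Q_out C = −Q_out m/V(t).
Separate: dm/m = −Q_out dt/V(t) ⇒ ln(m/m₀) = −(Q_out/(Q_in−Q_out)) ln(V/V₀).
m = m₀ (V₀/V)^(Q_out/(Q_in−Q_out)) = 26.5 × (1930/1397.5)^(-1.9831) = 13.970 g.
C = m/V = 13.970/1397.5 = 0.0099966 g/gal.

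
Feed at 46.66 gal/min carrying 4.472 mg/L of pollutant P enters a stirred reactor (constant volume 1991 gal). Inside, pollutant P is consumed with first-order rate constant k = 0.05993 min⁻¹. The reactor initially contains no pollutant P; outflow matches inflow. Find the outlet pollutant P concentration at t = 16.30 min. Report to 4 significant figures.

0.9341 mg/L

V dC/dt = Q(C_in − C) − k V C.
This is linear with rate a = Q/V + k = 0.0833655 min⁻¹.
C_ss = Q C_in/(Q + kV) = 1.25716 mg/L; C(t) = C_ss + (C₀ − C_ss) e^(−a t).
C(16.30) = 1.25716 + (-1.25716)·e^(−0.0833655·16.30) = 1.25716 + (-1.25716)·0.256954 = 0.934124 mg/L.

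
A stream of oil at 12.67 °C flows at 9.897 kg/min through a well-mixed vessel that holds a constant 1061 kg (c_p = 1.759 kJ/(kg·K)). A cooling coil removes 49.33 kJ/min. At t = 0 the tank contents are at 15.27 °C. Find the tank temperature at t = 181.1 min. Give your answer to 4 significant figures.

10.84 °C

First-law balance (no shaft work): M c_p dT/dt = ṁ c_p (T_in − T) − 49.33.
τ = M/ṁ = 107.204 min; T_ss = T_in − Q̇/(ṁ c_p) = 12.67 − 49.33/(9.897·1.759) = 9.83638 °C.
Integrating: T(t) = T_ss + (T₀ − T_ss) e^(−t/τ).
T(181.1) = 9.83638 + (5.43362)·e^(−181.1/107.204) = 9.83638 + (5.43362)·0.184649 = 10.8397 °C.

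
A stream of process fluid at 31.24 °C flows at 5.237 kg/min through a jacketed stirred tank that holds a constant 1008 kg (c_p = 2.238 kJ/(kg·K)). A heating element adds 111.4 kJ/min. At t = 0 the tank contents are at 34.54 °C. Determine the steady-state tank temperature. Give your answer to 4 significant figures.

M c_p dT/dt = ṁ c_p (T_in − T) + Q̇.
At steady state dT/dt = 0 ⇒ T_ss = T_in + Q̇/(ṁ c_p) = 31.24 + 111.4/(5.237·2.238) = 40.7448 °C.

40.74 °C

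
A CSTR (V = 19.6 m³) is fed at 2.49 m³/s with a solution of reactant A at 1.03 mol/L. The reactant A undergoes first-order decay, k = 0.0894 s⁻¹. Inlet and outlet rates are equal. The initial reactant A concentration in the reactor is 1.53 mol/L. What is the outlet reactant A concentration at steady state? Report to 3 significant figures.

V dC/dt = Q(C_in − C) − k V C.
Steady state (dC/dt = 0): C_ss = Q C_in/(Q + kV) = C_in/(1 + kV/Q).
C_ss = 2.49·1.03/(2.49 + 0.0894·19.6) = 2.5647/4.2422 = 0.60456 mol/L.

0.605 mol/L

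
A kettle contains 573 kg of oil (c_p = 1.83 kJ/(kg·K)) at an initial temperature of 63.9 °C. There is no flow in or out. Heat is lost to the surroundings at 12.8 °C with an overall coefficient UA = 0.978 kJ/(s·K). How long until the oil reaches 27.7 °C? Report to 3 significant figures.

M c_p dT/dt = −UA(T − T_amb).
τ = M c_p/UA = 1072.2 s; T_ss = T_amb = 12.800 °C.
T(t) = T_ss + (T₀ − T_ss)e^(−t/τ); set T = 27.7:
t = −τ ln[(T − T_ss)/(T₀ − T_ss)] = −1072.2 · ln(0.29159) = 1321.4 s.

1320 s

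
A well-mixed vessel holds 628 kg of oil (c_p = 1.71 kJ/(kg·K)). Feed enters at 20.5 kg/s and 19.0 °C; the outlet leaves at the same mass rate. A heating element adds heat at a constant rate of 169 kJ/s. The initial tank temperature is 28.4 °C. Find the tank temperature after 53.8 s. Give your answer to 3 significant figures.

M c_p dT/dt = ṁ c_p (T_in − T) + Q̇.
Rearrange: dT/dt = (T_ss − T)/τ with τ = M/ṁ = 30.634 s and T_ss = T_in + Q̇/(ṁ c_p) = 23.821 °C.
This is linear first-order; T(t) = T_ss + (T₀ − T_ss) e^(−t/τ).
T(53.8) = 23.821 + (4.5790)·e^(−53.8/30.634) = 23.821 + (4.5790)·0.17270 = 24.612 °C.

24.6 °C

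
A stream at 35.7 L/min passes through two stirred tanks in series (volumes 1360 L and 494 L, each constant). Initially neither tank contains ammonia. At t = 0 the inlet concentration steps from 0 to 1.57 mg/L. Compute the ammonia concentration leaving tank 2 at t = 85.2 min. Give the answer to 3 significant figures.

Each tank obeys Vᵢ dCᵢ/dt = Q(Cᵢ₋₁ − Cᵢ), so τᵢ = Vᵢ/Q.
τ₁ = 1360/35.7 = 38.095 min; τ₂ = 494/35.7 = 13.838 min.
Tank 1: C₁ = C_in(1 − e^(−t/τ₁)). Tank 2 (τ₁ ≠ τ₂): C₂ = C_in[1 − (τ₁ e^(−t/τ₁) − τ₂ e^(−t/τ₂))/(τ₁ − τ₂)].
At t = 85.2: e^(−t/τ₁) = 0.10683, e^(−t/τ₂) = 0.0021182.
C₂ = 1.57·[1 − (38.095·0.10683 − 13.838·0.0021182)/(24.258)] = 1.57·0.83344 = 1.3085 mg/L.

1.31 mg/L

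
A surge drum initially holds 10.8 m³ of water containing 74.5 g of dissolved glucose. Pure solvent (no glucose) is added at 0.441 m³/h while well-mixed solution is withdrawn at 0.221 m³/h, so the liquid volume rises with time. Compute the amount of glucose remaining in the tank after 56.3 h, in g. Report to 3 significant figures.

34.6 g

Total volume: dV/dt = Q_in − Q_out = 0.22000 m³/h, so V(t) = 10.8 + 0.22000 t and V(56.3) = 23.186 m³.
Solute balance: dm/dt = 0 − Q_out C = −Q_out m/V(t).
dm/m = −Q_out dt/(V₀ + 0.22000 t); integrating gives ln(m/m₀) = −(Q_out/(Q_in−Q_out)) ln(V/V₀).
m = m₀ (V₀/V)^(Q_out/(Q_in−Q_out)) = 74.5 × (10.8/23.186)^(1.0045) = 34.582 g.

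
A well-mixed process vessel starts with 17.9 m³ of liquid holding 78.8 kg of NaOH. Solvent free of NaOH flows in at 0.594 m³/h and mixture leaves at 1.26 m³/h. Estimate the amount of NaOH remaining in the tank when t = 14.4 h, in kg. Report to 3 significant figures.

Let m(t) be the amount of NaOH. Volume: V(t) = V₀ + (Q_in − Q_out) t = 17.9 − 0.66600 t; V(14.4) = 8.3096 m³.
Species balance (pure solvent in): dm/dt = −Q_out · m/V(t).
dm/m = −Q_out dt/(V₀ − 0.66600 t); integrating gives ln(m/m₀) = −(Q_out/(Q_in−Q_out)) ln(V/V₀).
m = m₀ (V₀/V)^(Q_out/(Q_in−Q_out)) = 78.8 × (17.9/8.3096)^(-1.8919) = 18.451 kg.

18.5 kg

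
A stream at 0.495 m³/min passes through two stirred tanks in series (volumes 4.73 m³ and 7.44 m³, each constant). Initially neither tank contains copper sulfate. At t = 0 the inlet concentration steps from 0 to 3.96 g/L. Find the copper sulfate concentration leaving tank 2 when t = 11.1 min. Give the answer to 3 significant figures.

Each tank obeys Vᵢ dCᵢ/dt = Q(Cᵢ₋₁ − Cᵢ), so τᵢ = Vᵢ/Q.
τ₁ = 4.73/0.495 = 9.5556 min; τ₂ = 7.44/0.495 = 15.030 min.
Solving the cascade with C₁(0)=C₂(0)=0 gives C₂(t) = C_in[1 − (τ₁ e^(−t/τ₁) − τ₂ e^(−t/τ₂))/(τ₁ − τ₂)].
At t = 11.1: e^(−t/τ₁) = 0.31298, e^(−t/τ₂) = 0.47783.
C₂ = 3.96·[1 − (9.5556·0.31298 − 15.030·0.47783)/(-5.4747)] = 3.96·0.23445 = 0.92841 g/L.

0.928 g/L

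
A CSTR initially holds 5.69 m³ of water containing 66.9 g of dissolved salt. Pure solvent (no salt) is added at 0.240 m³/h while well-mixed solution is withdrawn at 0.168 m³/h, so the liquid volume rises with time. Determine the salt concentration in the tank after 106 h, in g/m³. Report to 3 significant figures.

0.690 g/m³

Let m(t) be the amount of salt. Volume: V(t) = V₀ + (Q_in − Q_out) t = 5.69 + 0.072000 t; V(106) = 13.322 m³.
Solute balance: dm/dt = 0 − Q_out C = −Q_out m/V(t).
Separate: dm/m = −Q_out dt/V(t) ⇒ ln(m/m₀) = −(Q_out/(Q_in−Q_out)) ln(V/V₀).
m = m₀ (V₀/V)^(Q_out/(Q_in−Q_out)) = 66.9 × (5.69/13.322)^(2.3333) = 9.1909 g.
C = m/V = 9.1909/13.322 = 0.68991 g/m³.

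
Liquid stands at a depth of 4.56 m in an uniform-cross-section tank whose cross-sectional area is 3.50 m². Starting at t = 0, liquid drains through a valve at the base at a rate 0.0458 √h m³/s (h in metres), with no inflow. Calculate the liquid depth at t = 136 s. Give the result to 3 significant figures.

1.55 m

Accumulation of liquid (constant cross-section A): A dh/dt = −0.0458 √h.
This is separable: 2 d(√h)/dt = −0.0458/A, so √h = √h₀ − (0.0458/(2A)) t.
√h = √4.56 − 0.0458·136/(2·3.50) = 2.1354 − 0.88983 = 1.2456.
h = 1.2456² = 1.5515 m.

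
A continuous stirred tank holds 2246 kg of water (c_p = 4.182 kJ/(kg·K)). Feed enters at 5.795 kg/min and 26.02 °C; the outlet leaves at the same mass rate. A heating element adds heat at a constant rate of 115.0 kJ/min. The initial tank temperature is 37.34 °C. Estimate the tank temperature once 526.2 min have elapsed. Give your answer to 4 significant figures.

32.46 °C

M c_p dT/dt = ṁ c_p (T_in − T) + Q̇.
Rearrange: dT/dt = (T_ss − T)/τ with τ = M/ṁ = 387.575 min and T_ss = T_in + Q̇/(ṁ c_p) = 30.7653 °C.
Solution: T(t) = T_ss + (T₀ − T_ss) e^(−t/τ).
T(526.2) = 30.7653 + (6.57474)·e^(−526.2/387.575) = 30.7653 + (6.57474)·0.257259 = 32.4567 °C.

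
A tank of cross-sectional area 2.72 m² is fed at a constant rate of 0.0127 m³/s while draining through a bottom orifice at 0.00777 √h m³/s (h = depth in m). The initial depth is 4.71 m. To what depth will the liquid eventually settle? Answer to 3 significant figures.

A dh/dt = Q_in − 0.00777 √h. Steady state requires inflow = outflow:
Q_in = 0.00777 √h_ss ⇒ √h_ss = 0.0127/0.00777 = 1.6345.
h_ss = 1.6345² = 2.6716 m. (Since h₀ = 4.71 m > h_ss, the level will fall toward this value.)

2.67 m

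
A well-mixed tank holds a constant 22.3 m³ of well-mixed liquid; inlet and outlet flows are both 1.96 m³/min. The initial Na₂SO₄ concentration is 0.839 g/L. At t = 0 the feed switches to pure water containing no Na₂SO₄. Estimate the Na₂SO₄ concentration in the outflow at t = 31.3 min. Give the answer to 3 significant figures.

Unsteady species balance (constant V, well mixed): V dC/dt = Q(C_in − C).
So dC/dt = (C_in − C)/τ with τ = V/Q = 22.3/1.96 = 11.378 min.
Integrating: C(t) = C_in + (C₀ − C_in) e^(−t/τ).
C(31.3) = 0 + (0.839 − 0)·e^(−31.3/11.378) = 0 + (0.83900)·0.063862 = 0.053580 g/L.

0.0536 g/L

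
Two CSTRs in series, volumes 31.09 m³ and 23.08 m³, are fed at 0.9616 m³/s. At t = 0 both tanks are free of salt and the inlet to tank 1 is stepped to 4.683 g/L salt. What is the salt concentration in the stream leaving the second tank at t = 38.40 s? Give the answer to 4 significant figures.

Species balance on tank i: dCᵢ/dt = (Cᵢ₋₁ − Cᵢ)/τᵢ with τᵢ = Vᵢ/Q.
τ₁ = 31.09/0.9616 = 32.3315 s; τ₂ = 23.08/0.9616 = 24.0017 s.
Solving the cascade with C₁(0)=C₂(0)=0 gives C₂(t) = C_in[1 − (τ₁ e^(−t/τ₁) − τ₂ e^(−t/τ₂))/(τ₁ − τ₂)].
At t = 38.40: e^(−t/τ₁) = 0.304923, e^(−t/τ₂) = 0.201919.
C₂ = 4.683·[1 − (32.3315·0.304923 − 24.0017·0.201919)/(8.32987)] = 4.683·0.398280 = 1.86515 g/L.

1.865 g/L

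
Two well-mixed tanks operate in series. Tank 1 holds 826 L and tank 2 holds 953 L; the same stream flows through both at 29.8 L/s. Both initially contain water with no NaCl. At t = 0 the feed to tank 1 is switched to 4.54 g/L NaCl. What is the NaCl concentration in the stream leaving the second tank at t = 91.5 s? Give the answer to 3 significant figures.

Time constants: τᵢ = Vᵢ/Q for each well-mixed tank.
τ₁ = 826/29.8 = 27.718 s; τ₂ = 953/29.8 = 31.980 s.
Solving the cascade with C₁(0)=C₂(0)=0 gives C₂(t) = C_in[1 − (τ₁ e^(−t/τ₁) − τ₂ e^(−t/τ₂))/(τ₁ − τ₂)].
At t = 91.5: e^(−t/τ₁) = 0.036843, e^(−t/τ₂) = 0.057201.
C₂ = 4.54·[1 − (27.718·0.036843 − 31.980·0.057201)/(-4.2617)] = 4.54·0.81039 = 3.6792 g/L.

3.68 g/L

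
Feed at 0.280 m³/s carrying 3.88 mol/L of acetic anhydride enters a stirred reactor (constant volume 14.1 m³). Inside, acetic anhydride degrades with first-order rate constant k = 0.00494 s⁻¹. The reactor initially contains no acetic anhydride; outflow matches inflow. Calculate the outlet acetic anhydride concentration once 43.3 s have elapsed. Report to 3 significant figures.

Accumulation = in − out − consumed: V dC/dt = Q C_in − Q C − k V C.
This is linear with rate a = Q/V + k = 0.024798 s⁻¹.
C_ss = Q C_in/(Q + kV) = 3.1071 mol/L; C(t) = C_ss + (C₀ − C_ss) e^(−a t).
C(43.3) = 3.1071 + (-3.1071)·e^(−0.024798·43.3) = 3.1071 + (-3.1071)·0.34172 = 2.0453 mol/L.

2.05 mol/L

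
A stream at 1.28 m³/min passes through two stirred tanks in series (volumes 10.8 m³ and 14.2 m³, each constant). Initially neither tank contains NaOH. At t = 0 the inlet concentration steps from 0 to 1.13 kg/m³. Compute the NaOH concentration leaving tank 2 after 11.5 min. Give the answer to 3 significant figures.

Species balance on tank i: dCᵢ/dt = (Cᵢ₋₁ − Cᵢ)/τᵢ with τᵢ = Vᵢ/Q.
τ₁ = 10.8/1.28 = 8.4375 min; τ₂ = 14.2/1.28 = 11.094 min.
Solving the cascade with C₁(0)=C₂(0)=0 gives C₂(t) = C_in[1 − (τ₁ e^(−t/τ₁) − τ₂ e^(−t/τ₂))/(τ₁ − τ₂)].
At t = 11.5: e^(−t/τ₁) = 0.25590, e^(−t/τ₂) = 0.35465.
C₂ = 1.13·[1 − (8.4375·0.25590 − 11.094·0.35465)/(-2.6562)] = 1.13·0.33167 = 0.37479 kg/m³.

0.375 kg/m³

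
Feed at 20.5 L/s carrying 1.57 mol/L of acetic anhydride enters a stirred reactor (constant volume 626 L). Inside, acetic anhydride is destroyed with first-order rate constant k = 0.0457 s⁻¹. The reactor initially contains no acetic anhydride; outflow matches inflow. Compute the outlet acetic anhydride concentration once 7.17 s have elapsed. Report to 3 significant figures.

V dC/dt = Q(C_in − C) − k V C.
This is linear with rate a = Q/V + k = 0.078448 s⁻¹.
C_ss = Q C_in/(Q + kV) = 0.65539 mol/L; C(t) = C_ss + (C₀ − C_ss) e^(−a t).
C(7.17) = 0.65539 + (-0.65539)·e^(−0.078448·7.17) = 0.65539 + (-0.65539)·0.56980 = 0.28195 mol/L.

0.282 mol/L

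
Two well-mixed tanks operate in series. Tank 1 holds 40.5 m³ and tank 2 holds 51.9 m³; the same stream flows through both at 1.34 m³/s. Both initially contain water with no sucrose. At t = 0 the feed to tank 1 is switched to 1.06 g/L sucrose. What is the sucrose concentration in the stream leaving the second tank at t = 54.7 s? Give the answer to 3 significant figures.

Species balance on tank i: dCᵢ/dt = (Cᵢ₋₁ − Cᵢ)/τᵢ with τᵢ = Vᵢ/Q.
τ₁ = 40.5/1.34 = 30.224 s; τ₂ = 51.9/1.34 = 38.731 s.
Solving the cascade with C₁(0)=C₂(0)=0 gives C₂(t) = C_in[1 − (τ₁ e^(−t/τ₁) − τ₂ e^(−t/τ₂))/(τ₁ − τ₂)].
At t = 54.7: e^(−t/τ₁) = 0.16368, e^(−t/τ₂) = 0.24358.
C₂ = 1.06·[1 − (30.224·0.16368 − 38.731·0.24358)/(-8.5075)] = 1.06·0.47255 = 0.50091 g/L.

0.501 g/L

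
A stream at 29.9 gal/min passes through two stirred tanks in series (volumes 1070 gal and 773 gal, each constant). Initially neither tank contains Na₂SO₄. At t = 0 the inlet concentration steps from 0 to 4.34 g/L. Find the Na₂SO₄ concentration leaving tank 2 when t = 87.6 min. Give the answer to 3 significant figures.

Time constants: τᵢ = Vᵢ/Q for each well-mixed tank.
τ₁ = 1070/29.9 = 35.786 min; τ₂ = 773/29.9 = 25.853 min.
Tank 1: C₁ = C_in(1 − e^(−t/τ₁)). Tank 2 (τ₁ ≠ τ₂): C₂ = C_in[1 − (τ₁ e^(−t/τ₁) − τ₂ e^(−t/τ₂))/(τ₁ − τ₂)].
At t = 87.6: e^(−t/τ₁) = 0.086476, e^(−t/τ₂) = 0.033762.
C₂ = 4.34·[1 − (35.786·0.086476 − 25.853·0.033762)/(9.9331)] = 4.34·0.77633 = 3.3693 g/L.

3.37 g/L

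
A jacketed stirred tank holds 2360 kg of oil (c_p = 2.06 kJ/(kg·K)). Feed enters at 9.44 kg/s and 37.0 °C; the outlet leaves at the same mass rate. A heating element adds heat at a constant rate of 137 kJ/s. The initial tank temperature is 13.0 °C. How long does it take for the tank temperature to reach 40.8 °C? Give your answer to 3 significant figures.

565 s

First-law balance (no shaft work): M c_p dT/dt = ṁ c_p (T_in − T) + 137.
τ = M/ṁ = 250.00 s; T_ss = T_in + Q̇/(ṁ c_p) = 44.045 °C.
T(t) = T_ss + (T₀ − T_ss) e^(−t/τ). Set T = 40.8:
e^(−t/τ) = (40.8 − 44.045)/(13.0 − 44.045) = 0.10453
t = −250.00 · ln(0.10453) = 564.58 s.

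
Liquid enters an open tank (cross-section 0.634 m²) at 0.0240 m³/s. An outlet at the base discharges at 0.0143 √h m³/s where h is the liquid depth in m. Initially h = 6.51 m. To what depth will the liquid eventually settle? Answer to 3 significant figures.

2.82 m

Level balance: A dh/dt = 0.0240 − 0.0143 √h. Setting dh/dt = 0:
Q_in = 0.0143 √h_ss ⇒ √h_ss = 0.0240/0.0143 = 1.6783.
h_ss = 1.6783² = 2.8168 m. (Since h₀ = 6.51 m > h_ss, the level will fall toward this value.)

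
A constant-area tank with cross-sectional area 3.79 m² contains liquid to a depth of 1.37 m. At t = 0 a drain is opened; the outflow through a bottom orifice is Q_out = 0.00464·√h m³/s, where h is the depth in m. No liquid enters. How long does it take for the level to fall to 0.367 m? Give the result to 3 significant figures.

Accumulation of liquid (constant cross-section A): A dh/dt = −0.00464 √h.
∫ h^(−1/2) dh = −(0.00464/A) ∫ dt, giving 2√h = 2√h₀ − (0.00464/A) t.
t = 2A(√h₀ − √h)/0.00464 = 2·3.79·(√1.37 − √0.367)/0.00464
  = 7.5800 × (1.1705 − 0.60581) / 0.00464 = 922.45 s.

922 s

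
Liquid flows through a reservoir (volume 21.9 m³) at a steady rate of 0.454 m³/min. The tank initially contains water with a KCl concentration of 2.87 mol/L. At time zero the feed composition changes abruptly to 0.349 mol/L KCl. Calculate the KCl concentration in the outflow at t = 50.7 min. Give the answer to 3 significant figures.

Unsteady species balance (constant V, well mixed): V dC/dt = Q(C_in − C).
So dC/dt = (C_in − C)/τ with τ = V/Q = 21.9/0.454 = 48.238 min.
C approaches C_in exponentially: C(t) = C_in + (C₀ − C_in) e^(−t/τ).
C(50.7) = 0.349 + (2.87 − 0.349)·e^(−50.7/48.238) = 0.349 + (2.5210)·0.34957 = 1.2303 mol/L.

1.23 mol/L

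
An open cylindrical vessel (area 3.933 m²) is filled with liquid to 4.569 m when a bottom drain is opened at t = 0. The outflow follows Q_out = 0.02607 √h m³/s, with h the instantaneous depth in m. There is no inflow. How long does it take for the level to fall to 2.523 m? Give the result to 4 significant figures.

165.7 s

With no inflow, A dh/dt = −0.02607 √h.
This is separable: 2 d(√h)/dt = −0.02607/A, so √h = √h₀ − (0.02607/(2A)) t.
t = 2A(√h₀ − √h)/0.02607 = 2·3.933·(√4.569 − √2.523)/0.02607
  = 7.86600 × (2.13752 − 1.58840) / 0.02607 = 165.686 s.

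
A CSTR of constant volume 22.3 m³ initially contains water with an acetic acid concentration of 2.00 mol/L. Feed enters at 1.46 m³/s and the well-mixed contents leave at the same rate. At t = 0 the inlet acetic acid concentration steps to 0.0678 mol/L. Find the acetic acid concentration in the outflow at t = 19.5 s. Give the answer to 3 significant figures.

Species balance on the tank: V dC/dt = Q(C_in − C).
Rewrite as dC/dt + C/τ = C_in/τ, τ = V/Q = 15.274 s.
Solution: C(t) = C_in + (C₀ − C_in) e^(−t/τ).
C(19.5) = 0.0678 + (2.00 − 0.0678)·e^(−19.5/15.274) = 0.0678 + (1.9322)·0.27896 = 0.60681 mol/L.

0.607 mol/L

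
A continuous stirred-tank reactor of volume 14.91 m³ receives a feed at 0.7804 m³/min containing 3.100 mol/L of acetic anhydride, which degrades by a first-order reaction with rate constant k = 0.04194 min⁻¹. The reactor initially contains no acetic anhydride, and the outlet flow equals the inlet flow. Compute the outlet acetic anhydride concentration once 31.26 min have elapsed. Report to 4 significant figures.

V dC/dt = Q(C_in − C) − k V C.
This is linear with rate a = Q/V + k = 0.0942807 min⁻¹.
C_ss = Q C_in/(Q + kV) = 1.72099 mol/L; C(t) = C_ss + (C₀ − C_ss) e^(−a t).
C(31.26) = 1.72099 + (-1.72099)·e^(−0.0942807·31.26) = 1.72099 + (-1.72099)·0.0524857 = 1.63066 mol/L.

1.631 mol/L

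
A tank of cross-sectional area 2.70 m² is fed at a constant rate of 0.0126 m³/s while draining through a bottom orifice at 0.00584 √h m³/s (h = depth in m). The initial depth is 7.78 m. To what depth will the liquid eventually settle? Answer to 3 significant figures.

4.65 m

Level balance: A dh/dt = 0.0126 − 0.00584 √h. Setting dh/dt = 0:
Q_in = 0.00584 √h_ss ⇒ √h_ss = 0.0126/0.00584 = 2.1575.
h_ss = 2.1575² = 4.6550 m. (Since h₀ = 7.78 m > h_ss, the level will fall toward this value.)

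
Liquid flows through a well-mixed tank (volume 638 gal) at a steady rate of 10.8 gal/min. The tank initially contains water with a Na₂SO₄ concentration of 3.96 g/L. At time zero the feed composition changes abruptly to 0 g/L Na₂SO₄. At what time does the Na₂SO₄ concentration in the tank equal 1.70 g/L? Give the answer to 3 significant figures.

Transient balance on the dissolved component: V dC/dt = Q(C_in − C), so τ = V/Q = 59.074 min.
C(t) = C_in + (C₀ − C_in) e^(−t/τ). Set C = 1.70 and solve for t:
e^(−t/τ) = (C − C_in)/(C₀ − C_in) = (1.70 − 0)/(3.96 − 0) = 0.42929
t = −τ ln(…) = 59.074 × 0.84562 = 49.954 min.

50.0 min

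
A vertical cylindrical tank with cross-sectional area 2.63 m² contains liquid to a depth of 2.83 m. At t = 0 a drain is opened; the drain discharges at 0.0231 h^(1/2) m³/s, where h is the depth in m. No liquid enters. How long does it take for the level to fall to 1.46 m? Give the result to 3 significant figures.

108 s

With no inflow, A dh/dt = −0.0231 √h.
∫ h^(−1/2) dh = −(0.0231/A) ∫ dt, giving 2√h = 2√h₀ − (0.0231/A) t.
t = 2A(√h₀ − √h)/0.0231 = 2·2.63·(√2.83 − √1.46)/0.0231
  = 5.2600 × (1.6823 − 1.2083) / 0.0231 = 107.92 s.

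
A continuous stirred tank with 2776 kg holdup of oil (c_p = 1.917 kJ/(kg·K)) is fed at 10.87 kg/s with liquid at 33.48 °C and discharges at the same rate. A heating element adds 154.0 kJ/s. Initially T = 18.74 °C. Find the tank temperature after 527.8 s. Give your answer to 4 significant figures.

First-law balance (no shaft work): M c_p dT/dt = ṁ c_p (T_in − T) + 154.0.
Rearrange: dT/dt = (T_ss − T)/τ with τ = M/ṁ = 255.382 s and T_ss = T_in + Q̇/(ṁ c_p) = 40.8704 °C.
Solution: T(t) = T_ss + (T₀ − T_ss) e^(−t/τ).
T(527.8) = 40.8704 + (-22.1304)·e^(−527.8/255.382) = 40.8704 + (-22.1304)·0.126602 = 38.0687 °C.

38.07 °C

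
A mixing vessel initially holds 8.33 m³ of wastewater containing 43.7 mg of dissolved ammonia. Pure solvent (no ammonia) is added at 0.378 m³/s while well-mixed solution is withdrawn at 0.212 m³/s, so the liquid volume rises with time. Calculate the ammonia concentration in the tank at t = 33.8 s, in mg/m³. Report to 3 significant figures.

Let m(t) be the amount of ammonia. Volume: V(t) = V₀ + (Q_in − Q_out) t = 8.33 + 0.16600 t; V(33.8) = 13.941 m³.
Species balance (pure solvent in): dm/dt = −Q_out · m/V(t).
dm/m = −Q_out dt/(V₀ + 0.16600 t); integrating gives ln(m/m₀) = −(Q_out/(Q_in−Q_out)) ln(V/V₀).
m = m₀ (V₀/V)^(Q_out/(Q_in−Q_out)) = 43.7 × (8.33/13.941)^(1.2771) = 22.639 mg.
C = m/V = 22.639/13.941 = 1.6240 mg/m³.

1.62 mg/m³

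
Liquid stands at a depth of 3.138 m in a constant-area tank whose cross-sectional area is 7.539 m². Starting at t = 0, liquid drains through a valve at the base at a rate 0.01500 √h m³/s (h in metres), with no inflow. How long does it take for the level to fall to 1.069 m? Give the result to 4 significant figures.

Unsteady balance on liquid volume: A dh/dt = −0.01500 √h.
Separate and integrate: 2(√h − √h₀) = −(0.01500/A) t.
t = 2A(√h₀ − √h)/0.01500 = 2·7.539·(√3.138 − √1.069)/0.01500
  = 15.0780 × (1.77144 − 1.03392) / 0.01500 = 741.351 s.

741.4 s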